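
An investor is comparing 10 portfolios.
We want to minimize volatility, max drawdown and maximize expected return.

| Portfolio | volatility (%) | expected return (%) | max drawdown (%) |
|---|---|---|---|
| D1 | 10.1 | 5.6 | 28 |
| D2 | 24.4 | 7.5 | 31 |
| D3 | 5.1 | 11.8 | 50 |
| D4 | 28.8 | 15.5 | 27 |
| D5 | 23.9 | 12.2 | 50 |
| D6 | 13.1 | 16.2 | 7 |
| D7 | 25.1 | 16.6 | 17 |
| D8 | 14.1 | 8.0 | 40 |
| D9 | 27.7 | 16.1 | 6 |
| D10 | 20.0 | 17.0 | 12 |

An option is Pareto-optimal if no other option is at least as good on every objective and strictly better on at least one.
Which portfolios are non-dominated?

D1: not dominated.
D2: dominated by D6 (volatility 13.1≤24.4, expected return 16.2≥7.5, max drawdown 7≤31).
D3: not dominated (best volatility).
D4: dominated by D6 (volatility 13.1≤28.8, expected return 16.2≥15.5, max drawdown 7≤27).
D5: dominated by D6 (volatility 13.1≤23.9, expected return 16.2≥12.2, max drawdown 7≤50).
D6: not dominated.
D7: dominated by D10 (volatility 20.0≤25.1, expected return 17.0≥16.6, max drawdown 12≤17).
D8: dominated by D6 (volatility 13.1≤14.1, expected return 16.2≥8.0, max drawdown 7≤40).
D9: not dominated (best max drawdown).
D10: not dominated (best expected return).

D1, D3, D6, D9, D10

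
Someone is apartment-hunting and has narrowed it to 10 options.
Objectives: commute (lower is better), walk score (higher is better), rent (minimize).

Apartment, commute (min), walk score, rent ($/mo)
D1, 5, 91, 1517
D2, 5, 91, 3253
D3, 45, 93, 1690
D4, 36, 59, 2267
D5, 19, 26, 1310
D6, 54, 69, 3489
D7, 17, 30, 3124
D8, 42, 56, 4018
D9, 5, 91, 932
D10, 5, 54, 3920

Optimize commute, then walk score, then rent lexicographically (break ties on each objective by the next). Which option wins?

First minimize commute: best is 5, kept {D1, D2, D9, D10}.
Then maximize walk score: best is 91, kept {D1, D2, D9}.
Then minimize rent: best is 932, kept {D9}.

D9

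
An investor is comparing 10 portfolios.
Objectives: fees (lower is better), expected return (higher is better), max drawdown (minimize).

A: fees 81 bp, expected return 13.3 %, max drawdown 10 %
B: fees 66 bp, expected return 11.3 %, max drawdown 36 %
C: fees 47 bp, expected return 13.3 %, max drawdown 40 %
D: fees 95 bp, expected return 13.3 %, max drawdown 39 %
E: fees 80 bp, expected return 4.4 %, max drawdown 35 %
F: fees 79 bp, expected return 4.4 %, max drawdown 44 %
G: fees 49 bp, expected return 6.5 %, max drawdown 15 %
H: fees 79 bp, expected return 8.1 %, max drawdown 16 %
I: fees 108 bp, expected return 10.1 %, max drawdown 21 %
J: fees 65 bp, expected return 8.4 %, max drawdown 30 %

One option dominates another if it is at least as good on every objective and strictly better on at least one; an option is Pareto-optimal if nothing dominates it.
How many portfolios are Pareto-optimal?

A: not dominated (best max drawdown).
B: not dominated.
C: not dominated (best fees).
D: dominated by A (fees 81≤95, expected return 13.3≥13.3, max drawdown 10≤39).
E: dominated by G (fees 49≤80, expected return 6.5≥4.4, max drawdown 15≤35).
F: dominated by B (fees 66≤79, expected return 11.3≥4.4, max drawdown 36≤44).
G: not dominated.
H: not dominated.
I: dominated by A (fees 81≤108, expected return 13.3≥10.1, max drawdown 10≤21).
J: not dominated.
Pareto-optimal: A, B, C, G, H, J → 6.

6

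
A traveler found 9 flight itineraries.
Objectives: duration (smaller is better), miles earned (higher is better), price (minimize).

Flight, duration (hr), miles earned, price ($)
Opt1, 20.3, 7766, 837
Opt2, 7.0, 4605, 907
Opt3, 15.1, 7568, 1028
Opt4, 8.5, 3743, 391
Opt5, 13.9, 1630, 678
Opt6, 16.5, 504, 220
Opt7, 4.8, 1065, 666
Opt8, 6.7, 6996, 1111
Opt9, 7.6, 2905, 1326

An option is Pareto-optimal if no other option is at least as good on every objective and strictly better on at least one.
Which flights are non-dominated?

Opt1: not dominated (best miles earned).
Opt2: not dominated.
Opt3: not dominated.
Opt4: not dominated.
Opt5: dominated by Opt4 (duration 8.5≤13.9, miles earned 3743≥1630, price 391≤678).
Opt6: not dominated (best price).
Opt7: not dominated (best duration).
Opt8: not dominated.
Opt9: dominated by Opt2 (duration 7.0≤7.6, miles earned 4605≥2905, price 907≤1326).

Opt1, Opt2, Opt3, Opt4, Opt6, Opt7, Opt8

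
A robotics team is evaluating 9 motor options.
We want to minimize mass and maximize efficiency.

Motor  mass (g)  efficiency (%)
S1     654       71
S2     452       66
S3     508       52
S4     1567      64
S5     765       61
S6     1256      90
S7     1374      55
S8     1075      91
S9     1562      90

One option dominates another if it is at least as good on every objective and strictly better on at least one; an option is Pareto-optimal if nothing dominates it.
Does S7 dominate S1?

No

S7 vs S1: S7 is worse on mass (1374 vs 654), so it does not dominate S1.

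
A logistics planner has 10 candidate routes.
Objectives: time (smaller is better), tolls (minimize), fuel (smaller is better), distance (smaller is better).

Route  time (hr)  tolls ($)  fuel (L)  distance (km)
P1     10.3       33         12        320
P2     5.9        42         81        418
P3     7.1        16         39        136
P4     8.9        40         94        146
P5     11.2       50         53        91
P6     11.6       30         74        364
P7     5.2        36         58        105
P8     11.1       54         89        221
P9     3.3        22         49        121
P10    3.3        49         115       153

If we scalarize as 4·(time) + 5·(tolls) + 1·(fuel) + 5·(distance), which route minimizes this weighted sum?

P9

P1: 4·10.3 + 5·33 + 1·12 + 5·320 = 1818.2
P2: 4·5.9 + 5·42 + 1·81 + 5·418 = 2404.6
P3: 4·7.1 + 5·16 + 1·39 + 5·136 = 827.4
P4: 4·8.9 + 5·40 + 1·94 + 5·146 = 1059.6
P5: 4·11.2 + 5·50 + 1·53 + 5·91 = 802.8
P6: 4·11.6 + 5·30 + 1·74 + 5·364 = 2090.4
P7: 4·5.2 + 5·36 + 1·58 + 5·105 = 783.8
P8: 4·11.1 + 5·54 + 1·89 + 5·221 = 1508.4
P9: 4·3.3 + 5·22 + 1·49 + 5·121 = 777.2
P10: 4·3.3 + 5·49 + 1·115 + 5·153 = 1138.2
Lowest: P9 at 777.2.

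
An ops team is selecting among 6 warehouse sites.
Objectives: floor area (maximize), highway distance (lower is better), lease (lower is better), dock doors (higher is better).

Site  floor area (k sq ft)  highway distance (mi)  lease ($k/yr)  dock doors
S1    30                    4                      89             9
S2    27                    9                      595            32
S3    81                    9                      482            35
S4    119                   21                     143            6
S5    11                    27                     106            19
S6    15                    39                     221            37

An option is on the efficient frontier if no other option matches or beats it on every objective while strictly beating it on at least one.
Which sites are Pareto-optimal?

S1: not dominated (best highway distance).
S2: dominated by S3 (floor area 81≥27, highway distance 9≤9, lease 482≤595, dock doors 35≥32).
S3: not dominated.
S4: not dominated (best floor area).
S5: not dominated.
S6: not dominated (best dock doors).

S1, S3, S4, S5, S6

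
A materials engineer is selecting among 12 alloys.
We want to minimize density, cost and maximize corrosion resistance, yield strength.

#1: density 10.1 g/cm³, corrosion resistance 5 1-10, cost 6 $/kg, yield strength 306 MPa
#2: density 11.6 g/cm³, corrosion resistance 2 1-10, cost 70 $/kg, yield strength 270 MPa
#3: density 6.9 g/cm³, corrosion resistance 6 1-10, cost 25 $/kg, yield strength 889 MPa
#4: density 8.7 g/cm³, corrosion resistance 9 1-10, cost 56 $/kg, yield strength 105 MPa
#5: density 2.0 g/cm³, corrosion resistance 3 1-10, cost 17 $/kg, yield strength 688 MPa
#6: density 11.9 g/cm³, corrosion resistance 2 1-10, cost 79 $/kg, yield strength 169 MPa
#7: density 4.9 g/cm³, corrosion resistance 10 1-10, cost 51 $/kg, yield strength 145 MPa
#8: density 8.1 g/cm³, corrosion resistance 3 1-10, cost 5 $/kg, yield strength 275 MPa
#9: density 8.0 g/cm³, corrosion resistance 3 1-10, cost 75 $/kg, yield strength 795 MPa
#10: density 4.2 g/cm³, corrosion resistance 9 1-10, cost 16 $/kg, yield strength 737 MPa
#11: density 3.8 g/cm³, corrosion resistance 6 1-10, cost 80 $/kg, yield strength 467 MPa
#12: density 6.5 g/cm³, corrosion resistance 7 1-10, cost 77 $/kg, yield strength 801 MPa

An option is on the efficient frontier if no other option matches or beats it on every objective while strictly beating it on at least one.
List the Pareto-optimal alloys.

#1, #3, #5, #7, #8, #10, #11, #12

#1: not dominated.
#2: dominated by #1 (density 10.1≤11.6, corrosion resistance 5≥2, cost 6≤70, yield strength 306≥270).
#3: not dominated (best yield strength).
#4: dominated by #7 (density 4.9≤8.7, corrosion resistance 10≥9, cost 51≤56, yield strength 145≥105).
#5: not dominated (best density).
#6: dominated by #1 (density 10.1≤11.9, corrosion resistance 5≥2, cost 6≤79, yield strength 306≥169).
#7: not dominated (best corrosion resistance).
#8: not dominated (best cost).
#9: dominated by #3 (density 6.9≤8.0, corrosion resistance 6≥3, cost 25≤75, yield strength 889≥795).
#10: not dominated.
#11: not dominated.
#12: not dominated.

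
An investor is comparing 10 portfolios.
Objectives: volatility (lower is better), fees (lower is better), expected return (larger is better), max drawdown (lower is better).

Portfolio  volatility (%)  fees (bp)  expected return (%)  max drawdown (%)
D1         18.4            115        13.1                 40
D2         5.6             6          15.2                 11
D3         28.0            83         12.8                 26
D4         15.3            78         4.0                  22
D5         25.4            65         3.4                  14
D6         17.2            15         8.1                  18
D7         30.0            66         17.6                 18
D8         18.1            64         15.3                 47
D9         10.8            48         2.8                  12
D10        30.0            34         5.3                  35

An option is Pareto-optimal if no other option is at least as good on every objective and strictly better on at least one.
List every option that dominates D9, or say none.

D2: volatility 5.6≤10.8, fees 6≤48, expected return 15.2≥2.8, max drawdown 11≤12 — dominates D9.
Others (D1, D3, D4, D5, D6, D7, D8, D10) are each worse than D9 on at least one objective.

D2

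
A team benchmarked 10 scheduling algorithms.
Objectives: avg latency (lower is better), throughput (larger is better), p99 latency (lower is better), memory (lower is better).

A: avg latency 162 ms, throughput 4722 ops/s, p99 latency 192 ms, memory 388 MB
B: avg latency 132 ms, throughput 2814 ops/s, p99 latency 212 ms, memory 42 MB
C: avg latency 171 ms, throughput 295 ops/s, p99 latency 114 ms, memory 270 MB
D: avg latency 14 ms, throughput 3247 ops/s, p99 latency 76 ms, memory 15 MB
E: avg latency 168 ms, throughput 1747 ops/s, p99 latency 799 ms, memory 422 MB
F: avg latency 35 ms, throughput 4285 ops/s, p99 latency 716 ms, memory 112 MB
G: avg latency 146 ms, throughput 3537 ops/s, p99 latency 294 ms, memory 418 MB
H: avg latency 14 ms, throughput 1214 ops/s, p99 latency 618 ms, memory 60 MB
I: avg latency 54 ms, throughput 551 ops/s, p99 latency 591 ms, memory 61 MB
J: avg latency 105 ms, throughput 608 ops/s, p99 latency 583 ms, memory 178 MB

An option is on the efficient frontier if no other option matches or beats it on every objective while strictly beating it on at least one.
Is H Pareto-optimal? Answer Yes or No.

No

D vs H: avg latency 14≤14, throughput 3247≥1214, p99 latency 76≤618, memory 15≤60 — D is at least as good on every objective and strictly better on at least one, so D dominates H.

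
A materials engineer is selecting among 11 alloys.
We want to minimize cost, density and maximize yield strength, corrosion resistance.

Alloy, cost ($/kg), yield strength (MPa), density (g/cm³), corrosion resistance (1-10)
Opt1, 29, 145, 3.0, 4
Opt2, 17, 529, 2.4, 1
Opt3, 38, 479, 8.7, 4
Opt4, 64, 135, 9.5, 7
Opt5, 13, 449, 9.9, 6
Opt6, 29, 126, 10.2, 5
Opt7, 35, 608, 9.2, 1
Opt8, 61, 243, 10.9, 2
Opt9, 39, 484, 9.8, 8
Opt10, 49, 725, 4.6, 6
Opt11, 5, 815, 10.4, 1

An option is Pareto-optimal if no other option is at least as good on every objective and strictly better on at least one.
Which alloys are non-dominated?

Opt1, Opt2, Opt3, Opt4, Opt5, Opt7, Opt9, Opt10, Opt11

Opt1: not dominated.
Opt2: not dominated (best density).
Opt3: not dominated.
Opt4: not dominated.
Opt5: not dominated.
Opt6: dominated by Opt5 (cost 13≤29, yield strength 449≥126, density 9.9≤10.2, corrosion resistance 6≥5).
Opt7: not dominated.
Opt8: dominated by Opt3 (cost 38≤61, yield strength 479≥243, density 8.7≤10.9, corrosion resistance 4≥2).
Opt9: not dominated (best corrosion resistance).
Opt10: not dominated.
Opt11: not dominated (best cost).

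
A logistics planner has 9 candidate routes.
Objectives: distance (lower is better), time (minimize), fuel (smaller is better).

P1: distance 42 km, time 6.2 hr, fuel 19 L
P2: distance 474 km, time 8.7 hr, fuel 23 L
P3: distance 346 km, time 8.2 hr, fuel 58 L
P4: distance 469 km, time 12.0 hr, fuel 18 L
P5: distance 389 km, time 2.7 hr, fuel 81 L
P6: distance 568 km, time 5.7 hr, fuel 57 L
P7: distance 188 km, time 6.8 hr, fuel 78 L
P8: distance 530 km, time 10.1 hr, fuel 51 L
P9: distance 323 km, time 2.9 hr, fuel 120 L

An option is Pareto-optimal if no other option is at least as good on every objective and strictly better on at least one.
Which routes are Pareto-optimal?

P1, P4, P5, P6, P9

P1: not dominated (best distance).
P2: dominated by P1 (distance 42≤474, time 6.2≤8.7, fuel 19≤23).
P3: dominated by P1 (distance 42≤346, time 6.2≤8.2, fuel 19≤58).
P4: not dominated (best fuel).
P5: not dominated (best time).
P6: not dominated.
P7: dominated by P1 (distance 42≤188, time 6.2≤6.8, fuel 19≤78).
P8: dominated by P1 (distance 42≤530, time 6.2≤10.1, fuel 19≤51).
P9: not dominated.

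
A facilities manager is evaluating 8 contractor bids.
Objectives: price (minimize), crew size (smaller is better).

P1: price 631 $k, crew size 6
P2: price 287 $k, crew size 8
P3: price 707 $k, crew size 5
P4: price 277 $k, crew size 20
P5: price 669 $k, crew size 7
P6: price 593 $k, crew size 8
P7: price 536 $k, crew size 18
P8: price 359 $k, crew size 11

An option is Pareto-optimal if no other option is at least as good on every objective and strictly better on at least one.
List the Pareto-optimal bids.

P1, P2, P3, P4

P1: not dominated.
P2: not dominated.
P3: not dominated (best crew size).
P4: not dominated (best price).
P5: dominated by P1 (price 631≤669, crew size 6≤7).
P6: dominated by P2 (price 287≤593, crew size 8≤8).
P7: dominated by P2 (price 287≤536, crew size 8≤18).
P8: dominated by P2 (price 287≤359, crew size 8≤11).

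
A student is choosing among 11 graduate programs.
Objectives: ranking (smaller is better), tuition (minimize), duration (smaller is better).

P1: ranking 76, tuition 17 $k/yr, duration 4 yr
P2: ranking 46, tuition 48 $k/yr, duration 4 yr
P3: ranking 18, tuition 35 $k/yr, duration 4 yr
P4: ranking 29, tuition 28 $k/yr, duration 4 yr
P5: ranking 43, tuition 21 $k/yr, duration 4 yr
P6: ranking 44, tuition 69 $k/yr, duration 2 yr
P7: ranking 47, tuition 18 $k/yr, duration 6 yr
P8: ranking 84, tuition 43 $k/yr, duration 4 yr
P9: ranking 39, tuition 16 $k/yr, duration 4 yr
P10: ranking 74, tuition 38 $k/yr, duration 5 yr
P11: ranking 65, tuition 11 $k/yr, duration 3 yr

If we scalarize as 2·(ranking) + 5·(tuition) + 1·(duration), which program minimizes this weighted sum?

P9

P1: 2·76 + 5·17 + 1·4 = 241
P2: 2·46 + 5·48 + 1·4 = 336
P3: 2·18 + 5·35 + 1·4 = 215
P4: 2·29 + 5·28 + 1·4 = 202
P5: 2·43 + 5·21 + 1·4 = 195
P6: 2·44 + 5·69 + 1·2 = 435
P7: 2·47 + 5·18 + 1·6 = 190
P8: 2·84 + 5·43 + 1·4 = 387
P9: 2·39 + 5·16 + 1·4 = 162
P10: 2·74 + 5·38 + 1·5 = 343
P11: 2·65 + 5·11 + 1·3 = 188
Lowest: P9 at 162.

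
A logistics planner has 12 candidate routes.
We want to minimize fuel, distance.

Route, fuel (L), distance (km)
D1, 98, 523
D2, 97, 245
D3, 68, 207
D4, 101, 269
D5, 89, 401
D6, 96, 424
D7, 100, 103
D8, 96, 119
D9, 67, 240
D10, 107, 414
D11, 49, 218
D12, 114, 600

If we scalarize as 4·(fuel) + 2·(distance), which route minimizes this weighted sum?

D1: 4·98 + 2·523 = 1438
D2: 4·97 + 2·245 = 878
D3: 4·68 + 2·207 = 686
D4: 4·101 + 2·269 = 942
D5: 4·89 + 2·401 = 1158
D6: 4·96 + 2·424 = 1232
D7: 4·100 + 2·103 = 606
D8: 4·96 + 2·119 = 622
D9: 4·67 + 2·240 = 748
D10: 4·107 + 2·414 = 1256
D11: 4·49 + 2·218 = 632
D12: 4·114 + 2·600 = 1656
Lowest: D7 at 606.

D7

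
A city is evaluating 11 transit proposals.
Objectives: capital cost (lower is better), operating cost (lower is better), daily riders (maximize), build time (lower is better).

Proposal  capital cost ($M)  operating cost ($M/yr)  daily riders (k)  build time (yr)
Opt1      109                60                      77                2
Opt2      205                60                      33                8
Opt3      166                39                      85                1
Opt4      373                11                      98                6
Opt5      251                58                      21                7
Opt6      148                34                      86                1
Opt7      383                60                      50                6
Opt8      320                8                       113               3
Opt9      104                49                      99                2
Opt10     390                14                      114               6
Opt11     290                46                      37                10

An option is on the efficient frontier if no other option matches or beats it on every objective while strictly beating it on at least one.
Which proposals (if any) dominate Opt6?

none

Opt1: worse on operating cost (60 vs 34).
Opt2: worse on capital cost (205 vs 148).
Opt3: worse on capital cost (166 vs 148).
Opt4: worse on capital cost (373 vs 148).
Opt5: worse on capital cost (251 vs 148).
Opt7: worse on capital cost (383 vs 148).
Opt8: worse on capital cost (320 vs 148).
Opt9: worse on operating cost (49 vs 34).
Opt10: worse on capital cost (390 vs 148).
Opt11: worse on capital cost (290 vs 148).
No option dominates Opt6.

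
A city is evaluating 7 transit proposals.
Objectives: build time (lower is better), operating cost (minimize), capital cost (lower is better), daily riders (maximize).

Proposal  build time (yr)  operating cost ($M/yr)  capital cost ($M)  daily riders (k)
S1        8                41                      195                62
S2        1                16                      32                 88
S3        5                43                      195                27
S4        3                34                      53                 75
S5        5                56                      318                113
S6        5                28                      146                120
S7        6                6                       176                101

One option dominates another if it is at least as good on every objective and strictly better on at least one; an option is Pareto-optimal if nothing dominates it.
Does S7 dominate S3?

No

S7 vs S3: S7 is worse on build time (6 vs 5), so it does not dominate S3.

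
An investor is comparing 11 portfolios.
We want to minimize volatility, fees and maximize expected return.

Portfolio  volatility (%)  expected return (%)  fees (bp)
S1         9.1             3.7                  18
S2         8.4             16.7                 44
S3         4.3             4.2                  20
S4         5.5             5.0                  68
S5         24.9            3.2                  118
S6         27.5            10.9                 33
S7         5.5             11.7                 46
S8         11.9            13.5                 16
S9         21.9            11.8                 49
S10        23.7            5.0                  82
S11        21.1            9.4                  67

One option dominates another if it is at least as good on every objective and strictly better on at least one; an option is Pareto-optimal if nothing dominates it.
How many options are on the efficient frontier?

5

S1: not dominated.
S2: not dominated (best expected return).
S3: not dominated (best volatility).
S4: dominated by S7 (volatility 5.5≤5.5, expected return 11.7≥5.0, fees 46≤68).
S5: dominated by S1 (volatility 9.1≤24.9, expected return 3.7≥3.2, fees 18≤118).
S6: dominated by S8 (volatility 11.9≤27.5, expected return 13.5≥10.9, fees 16≤33).
S7: not dominated.
S8: not dominated (best fees).
S9: dominated by S2 (volatility 8.4≤21.9, expected return 16.7≥11.8, fees 44≤49).
S10: dominated by S2 (volatility 8.4≤23.7, expected return 16.7≥5.0, fees 44≤82).
S11: dominated by S2 (volatility 8.4≤21.1, expected return 16.7≥9.4, fees 44≤67).
Pareto-optimal: S1, S2, S3, S7, S8 → 5.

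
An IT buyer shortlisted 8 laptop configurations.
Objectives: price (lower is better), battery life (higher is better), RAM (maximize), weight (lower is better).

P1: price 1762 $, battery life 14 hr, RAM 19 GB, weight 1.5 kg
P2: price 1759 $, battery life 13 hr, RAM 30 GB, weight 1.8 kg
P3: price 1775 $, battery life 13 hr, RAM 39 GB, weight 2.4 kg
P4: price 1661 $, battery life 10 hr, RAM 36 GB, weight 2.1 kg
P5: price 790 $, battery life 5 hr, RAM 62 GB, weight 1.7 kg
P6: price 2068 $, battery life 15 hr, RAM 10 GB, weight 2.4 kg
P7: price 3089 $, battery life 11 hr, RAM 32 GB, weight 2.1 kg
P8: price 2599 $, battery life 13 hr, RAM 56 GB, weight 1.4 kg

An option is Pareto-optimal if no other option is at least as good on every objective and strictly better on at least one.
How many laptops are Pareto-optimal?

7

P1: not dominated.
P2: not dominated.
P3: not dominated.
P4: not dominated.
P5: not dominated (best price).
P6: not dominated (best battery life).
P7: dominated by P8 (price 2599≤3089, battery life 13≥11, RAM 56≥32, weight 1.4≤2.1).
P8: not dominated (best weight).
Pareto-optimal: P1, P2, P3, P4, P5, P6, P8 → 7.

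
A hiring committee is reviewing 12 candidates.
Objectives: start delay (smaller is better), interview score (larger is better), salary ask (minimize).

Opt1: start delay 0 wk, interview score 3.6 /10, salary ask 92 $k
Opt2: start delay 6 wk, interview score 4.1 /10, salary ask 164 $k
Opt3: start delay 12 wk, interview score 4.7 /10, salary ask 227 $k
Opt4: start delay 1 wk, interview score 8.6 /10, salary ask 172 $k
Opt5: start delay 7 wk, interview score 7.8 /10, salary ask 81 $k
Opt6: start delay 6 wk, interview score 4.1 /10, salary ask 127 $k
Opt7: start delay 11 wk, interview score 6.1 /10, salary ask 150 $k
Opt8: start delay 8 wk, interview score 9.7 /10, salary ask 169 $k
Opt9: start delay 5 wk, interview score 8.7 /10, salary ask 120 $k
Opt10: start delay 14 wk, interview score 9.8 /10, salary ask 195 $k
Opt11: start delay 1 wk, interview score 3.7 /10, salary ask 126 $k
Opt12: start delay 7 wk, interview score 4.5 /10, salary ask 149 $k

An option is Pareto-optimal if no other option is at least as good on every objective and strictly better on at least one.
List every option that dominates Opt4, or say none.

Opt1: worse on interview score (3.6 vs 8.6).
Opt2: worse on start delay (6 vs 1).
Opt3: worse on start delay (12 vs 1).
Opt5: worse on start delay (7 vs 1).
Opt6: worse on start delay (6 vs 1).
Opt7: worse on start delay (11 vs 1).
Opt8: worse on start delay (8 vs 1).
Opt9: worse on start delay (5 vs 1).
Opt10: worse on start delay (14 vs 1).
Opt11: worse on interview score (3.7 vs 8.6).
Opt12: worse on start delay (7 vs 1).
No option dominates Opt4.

none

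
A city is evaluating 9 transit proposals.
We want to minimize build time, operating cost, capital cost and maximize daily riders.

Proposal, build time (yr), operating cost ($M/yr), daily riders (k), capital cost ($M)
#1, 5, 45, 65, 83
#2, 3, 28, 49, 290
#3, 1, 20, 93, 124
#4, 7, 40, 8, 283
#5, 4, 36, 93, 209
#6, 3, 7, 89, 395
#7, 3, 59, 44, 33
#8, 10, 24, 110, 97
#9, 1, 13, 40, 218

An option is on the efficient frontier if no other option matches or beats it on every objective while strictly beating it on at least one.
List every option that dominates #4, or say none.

#3: build time 1≤7, operating cost 20≤40, daily riders 93≥8, capital cost 124≤283 — dominates #4.
#5: build time 4≤7, operating cost 36≤40, daily riders 93≥8, capital cost 209≤283 — dominates #4.
#9: build time 1≤7, operating cost 13≤40, daily riders 40≥8, capital cost 218≤283 — dominates #4.
Others (#1, #2, #6, #7, #8) are each worse than #4 on at least one objective.

#3, #5, #9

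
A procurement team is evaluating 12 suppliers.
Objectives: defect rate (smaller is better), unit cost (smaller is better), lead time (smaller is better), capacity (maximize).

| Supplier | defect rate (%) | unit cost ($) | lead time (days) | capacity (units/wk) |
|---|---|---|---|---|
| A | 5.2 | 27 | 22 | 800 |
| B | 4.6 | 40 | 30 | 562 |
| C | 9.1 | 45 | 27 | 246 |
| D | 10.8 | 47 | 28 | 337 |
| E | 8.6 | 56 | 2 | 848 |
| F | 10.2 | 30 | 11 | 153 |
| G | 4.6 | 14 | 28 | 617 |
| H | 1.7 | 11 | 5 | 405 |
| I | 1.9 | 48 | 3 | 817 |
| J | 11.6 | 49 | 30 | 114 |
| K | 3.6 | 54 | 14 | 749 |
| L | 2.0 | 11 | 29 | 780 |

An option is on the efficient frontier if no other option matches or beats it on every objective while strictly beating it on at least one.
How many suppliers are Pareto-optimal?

A: not dominated.
B: dominated by G (defect rate 4.6≤4.6, unit cost 14≤40, lead time 28≤30, capacity 617≥562).
C: dominated by A (defect rate 5.2≤9.1, unit cost 27≤45, lead time 22≤27, capacity 800≥246).
D: dominated by A (defect rate 5.2≤10.8, unit cost 27≤47, lead time 22≤28, capacity 800≥337).
E: not dominated (best lead time).
F: dominated by H (defect rate 1.7≤10.2, unit cost 11≤30, lead time 5≤11, capacity 405≥153).
G: not dominated.
H: not dominated (best defect rate).
I: not dominated.
J: dominated by A (defect rate 5.2≤11.6, unit cost 27≤49, lead time 22≤30, capacity 800≥114).
K: dominated by I (defect rate 1.9≤3.6, unit cost 48≤54, lead time 3≤14, capacity 817≥749).
L: not dominated.
Pareto-optimal: A, E, G, H, I, L → 6.

6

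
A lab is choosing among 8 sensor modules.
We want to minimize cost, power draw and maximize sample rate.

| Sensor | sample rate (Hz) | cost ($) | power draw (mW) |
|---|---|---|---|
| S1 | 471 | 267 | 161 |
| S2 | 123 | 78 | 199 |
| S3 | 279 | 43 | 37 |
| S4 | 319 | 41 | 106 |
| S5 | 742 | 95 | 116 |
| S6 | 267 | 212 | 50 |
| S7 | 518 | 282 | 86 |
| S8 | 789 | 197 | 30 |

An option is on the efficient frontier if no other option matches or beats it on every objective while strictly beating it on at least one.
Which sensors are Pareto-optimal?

S3, S4, S5, S8

S1: dominated by S5 (sample rate 742≥471, cost 95≤267, power draw 116≤161).
S2: dominated by S3 (sample rate 279≥123, cost 43≤78, power draw 37≤199).
S3: not dominated.
S4: not dominated (best cost).
S5: not dominated.
S6: dominated by S3 (sample rate 279≥267, cost 43≤212, power draw 37≤50).
S7: dominated by S8 (sample rate 789≥518, cost 197≤282, power draw 30≤86).
S8: not dominated (best sample rate).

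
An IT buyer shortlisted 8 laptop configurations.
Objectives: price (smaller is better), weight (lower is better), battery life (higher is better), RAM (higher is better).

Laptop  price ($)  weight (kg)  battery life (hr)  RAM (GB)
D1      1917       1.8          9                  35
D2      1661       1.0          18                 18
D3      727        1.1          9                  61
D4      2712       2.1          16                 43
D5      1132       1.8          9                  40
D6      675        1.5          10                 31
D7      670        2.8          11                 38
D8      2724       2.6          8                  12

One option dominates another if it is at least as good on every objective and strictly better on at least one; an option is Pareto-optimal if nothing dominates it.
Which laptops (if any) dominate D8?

D1, D2, D3, D4, D5, D6

D1: price 1917≤2724, weight 1.8≤2.6, battery life 9≥8, RAM 35≥12 — dominates D8.
D2: price 1661≤2724, weight 1.0≤2.6, battery life 18≥8, RAM 18≥12 — dominates D8.
D3: price 727≤2724, weight 1.1≤2.6, battery life 9≥8, RAM 61≥12 — dominates D8.
D4: price 2712≤2724, weight 2.1≤2.6, battery life 16≥8, RAM 43≥12 — dominates D8.
D5: price 1132≤2724, weight 1.8≤2.6, battery life 9≥8, RAM 40≥12 — dominates D8.
D6: price 675≤2724, weight 1.5≤2.6, battery life 10≥8, RAM 31≥12 — dominates D8.
Others (D7) are each worse than D8 on at least one objective.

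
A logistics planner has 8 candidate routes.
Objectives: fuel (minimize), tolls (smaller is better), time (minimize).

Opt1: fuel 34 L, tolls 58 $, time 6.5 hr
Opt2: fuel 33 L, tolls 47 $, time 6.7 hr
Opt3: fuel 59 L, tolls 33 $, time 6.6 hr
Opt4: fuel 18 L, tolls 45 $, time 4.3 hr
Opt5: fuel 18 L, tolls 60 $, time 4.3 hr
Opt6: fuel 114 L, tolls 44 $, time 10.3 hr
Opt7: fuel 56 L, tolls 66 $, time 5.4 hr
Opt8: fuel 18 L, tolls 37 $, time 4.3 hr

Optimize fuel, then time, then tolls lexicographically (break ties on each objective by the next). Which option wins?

First minimize fuel: best is 18, kept {Opt4, Opt5, Opt8}.
Then minimize time: best is 4.3, kept {Opt4, Opt5, Opt8}.
Then minimize tolls: best is 37, kept {Opt8}.

Opt8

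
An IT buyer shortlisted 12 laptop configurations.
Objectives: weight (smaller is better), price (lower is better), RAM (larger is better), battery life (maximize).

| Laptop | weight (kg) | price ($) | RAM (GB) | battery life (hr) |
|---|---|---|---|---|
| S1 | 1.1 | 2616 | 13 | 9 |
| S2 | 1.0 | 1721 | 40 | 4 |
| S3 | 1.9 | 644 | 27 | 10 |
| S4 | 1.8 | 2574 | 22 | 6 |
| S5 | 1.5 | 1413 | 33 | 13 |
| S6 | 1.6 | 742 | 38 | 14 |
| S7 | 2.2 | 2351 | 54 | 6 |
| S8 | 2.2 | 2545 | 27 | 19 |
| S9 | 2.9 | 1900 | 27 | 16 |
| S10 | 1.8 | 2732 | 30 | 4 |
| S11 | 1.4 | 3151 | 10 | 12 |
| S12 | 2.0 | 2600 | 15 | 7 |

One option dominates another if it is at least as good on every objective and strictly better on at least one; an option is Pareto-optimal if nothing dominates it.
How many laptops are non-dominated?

9

S1: not dominated.
S2: not dominated (best weight).
S3: not dominated (best price).
S4: dominated by S5 (weight 1.5≤1.8, price 1413≤2574, RAM 33≥22, battery life 13≥6).
S5: not dominated.
S6: not dominated.
S7: not dominated (best RAM).
S8: not dominated (best battery life).
S9: not dominated.
S10: dominated by S2 (weight 1.0≤1.8, price 1721≤2732, RAM 40≥30, battery life 4≥4).
S11: not dominated.
S12: dominated by S3 (weight 1.9≤2.0, price 644≤2600, RAM 27≥15, battery life 10≥7).
Pareto-optimal: S1, S2, S3, S5, S6, S7, S8, S9, S11 → 9.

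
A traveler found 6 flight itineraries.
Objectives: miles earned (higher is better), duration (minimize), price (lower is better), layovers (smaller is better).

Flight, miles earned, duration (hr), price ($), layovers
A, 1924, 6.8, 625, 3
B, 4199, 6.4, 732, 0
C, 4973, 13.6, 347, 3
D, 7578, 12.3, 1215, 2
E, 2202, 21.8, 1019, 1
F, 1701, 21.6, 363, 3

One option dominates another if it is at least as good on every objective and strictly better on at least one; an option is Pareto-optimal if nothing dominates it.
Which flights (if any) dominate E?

B

B: miles earned 4199≥2202, duration 6.4≤21.8, price 732≤1019, layovers 0≤1 — dominates E.
Others (A, C, D, F) are each worse than E on at least one objective.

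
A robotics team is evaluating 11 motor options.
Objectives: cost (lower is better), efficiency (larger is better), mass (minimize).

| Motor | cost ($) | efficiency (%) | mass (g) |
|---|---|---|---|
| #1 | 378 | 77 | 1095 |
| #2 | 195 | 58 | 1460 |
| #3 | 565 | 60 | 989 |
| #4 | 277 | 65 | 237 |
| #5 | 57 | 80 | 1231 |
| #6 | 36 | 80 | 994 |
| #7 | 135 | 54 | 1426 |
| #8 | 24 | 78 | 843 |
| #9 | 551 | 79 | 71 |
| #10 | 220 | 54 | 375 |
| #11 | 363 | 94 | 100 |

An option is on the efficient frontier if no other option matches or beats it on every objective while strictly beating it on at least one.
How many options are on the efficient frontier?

6

#1: dominated by #6 (cost 36≤378, efficiency 80≥77, mass 994≤1095).
#2: dominated by #5 (cost 57≤195, efficiency 80≥58, mass 1231≤1460).
#3: dominated by #4 (cost 277≤565, efficiency 65≥60, mass 237≤989).
#4: not dominated.
#5: dominated by #6 (cost 36≤57, efficiency 80≥80, mass 994≤1231).
#6: not dominated.
#7: dominated by #5 (cost 57≤135, efficiency 80≥54, mass 1231≤1426).
#8: not dominated (best cost).
#9: not dominated (best mass).
#10: not dominated.
#11: not dominated (best efficiency).
Pareto-optimal: #4, #6, #8, #9, #10, #11 → 6.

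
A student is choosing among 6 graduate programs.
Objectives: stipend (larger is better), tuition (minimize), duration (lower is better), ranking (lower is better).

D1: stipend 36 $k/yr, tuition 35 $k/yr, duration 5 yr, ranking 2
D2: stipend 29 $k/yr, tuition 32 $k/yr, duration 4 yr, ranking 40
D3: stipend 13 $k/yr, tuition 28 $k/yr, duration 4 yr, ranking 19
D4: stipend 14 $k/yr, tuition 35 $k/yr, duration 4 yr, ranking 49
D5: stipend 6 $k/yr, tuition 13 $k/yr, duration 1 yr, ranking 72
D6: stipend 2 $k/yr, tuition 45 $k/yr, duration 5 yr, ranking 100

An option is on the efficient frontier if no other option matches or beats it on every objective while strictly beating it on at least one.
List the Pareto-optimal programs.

D1, D2, D3, D5

D1: not dominated (best stipend).
D2: not dominated.
D3: not dominated.
D4: dominated by D2 (stipend 29≥14, tuition 32≤35, duration 4≤4, ranking 40≤49).
D5: not dominated (best tuition).
D6: dominated by D1 (stipend 36≥2, tuition 35≤45, duration 5≤5, ranking 2≤100).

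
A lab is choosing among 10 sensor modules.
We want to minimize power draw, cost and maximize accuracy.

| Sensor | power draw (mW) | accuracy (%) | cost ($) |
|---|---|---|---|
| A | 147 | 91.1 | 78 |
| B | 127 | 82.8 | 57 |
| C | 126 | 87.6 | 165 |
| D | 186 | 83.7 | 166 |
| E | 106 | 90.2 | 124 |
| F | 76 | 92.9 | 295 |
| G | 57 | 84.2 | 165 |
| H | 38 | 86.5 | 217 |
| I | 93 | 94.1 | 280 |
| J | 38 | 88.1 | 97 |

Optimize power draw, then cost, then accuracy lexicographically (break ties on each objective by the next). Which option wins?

First minimize power draw: best is 38, kept {H, J}.
Then minimize cost: best is 97, kept {J}.

J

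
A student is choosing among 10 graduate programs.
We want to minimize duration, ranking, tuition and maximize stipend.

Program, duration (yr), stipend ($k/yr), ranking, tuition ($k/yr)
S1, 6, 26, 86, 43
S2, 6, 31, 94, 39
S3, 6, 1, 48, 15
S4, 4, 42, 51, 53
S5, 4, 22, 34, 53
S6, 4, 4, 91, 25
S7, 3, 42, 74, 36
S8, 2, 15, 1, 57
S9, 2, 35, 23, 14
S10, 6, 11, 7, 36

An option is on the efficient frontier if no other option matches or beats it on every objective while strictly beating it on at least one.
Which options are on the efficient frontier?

S1: dominated by S7 (duration 3≤6, stipend 42≥26, ranking 74≤86, tuition 36≤43).
S2: dominated by S7 (duration 3≤6, stipend 42≥31, ranking 74≤94, tuition 36≤39).
S3: dominated by S9 (duration 2≤6, stipend 35≥1, ranking 23≤48, tuition 14≤15).
S4: not dominated.
S5: dominated by S9 (duration 2≤4, stipend 35≥22, ranking 23≤34, tuition 14≤53).
S6: dominated by S9 (duration 2≤4, stipend 35≥4, ranking 23≤91, tuition 14≤25).
S7: not dominated.
S8: not dominated (best ranking).
S9: not dominated (best tuition).
S10: not dominated.

S4, S7, S8, S9, S10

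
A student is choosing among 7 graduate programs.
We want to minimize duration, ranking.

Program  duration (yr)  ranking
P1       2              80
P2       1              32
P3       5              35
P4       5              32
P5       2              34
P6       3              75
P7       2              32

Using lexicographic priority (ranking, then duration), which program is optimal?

P2

First minimize ranking: best is 32, kept {P2, P4, P7}.
Then minimize duration: best is 1, kept {P2}.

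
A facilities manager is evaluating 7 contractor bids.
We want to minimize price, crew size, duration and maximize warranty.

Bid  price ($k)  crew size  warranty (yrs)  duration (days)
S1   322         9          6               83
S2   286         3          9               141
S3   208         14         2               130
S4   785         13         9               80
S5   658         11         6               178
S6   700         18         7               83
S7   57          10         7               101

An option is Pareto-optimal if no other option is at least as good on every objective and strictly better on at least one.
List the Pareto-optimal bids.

S1, S2, S4, S6, S7

S1: not dominated.
S2: not dominated (best crew size).
S3: dominated by S7 (price 57≤208, crew size 10≤14, warranty 7≥2, duration 101≤130).
S4: not dominated (best duration).
S5: dominated by S1 (price 322≤658, crew size 9≤11, warranty 6≥6, duration 83≤178).
S6: not dominated.
S7: not dominated (best price).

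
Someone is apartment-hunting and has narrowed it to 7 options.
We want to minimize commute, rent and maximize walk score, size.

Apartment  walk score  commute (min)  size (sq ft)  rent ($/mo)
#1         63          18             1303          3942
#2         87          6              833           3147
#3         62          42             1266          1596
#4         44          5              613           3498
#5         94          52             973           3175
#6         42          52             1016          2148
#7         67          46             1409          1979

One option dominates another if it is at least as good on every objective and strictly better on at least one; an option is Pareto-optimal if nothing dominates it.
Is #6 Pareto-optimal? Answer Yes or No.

No

#3 vs #6: walk score 62≥42, commute 42≤52, size 1266≥1016, rent 1596≤2148 — #3 is at least as good on every objective and strictly better on at least one, so #3 dominates #6.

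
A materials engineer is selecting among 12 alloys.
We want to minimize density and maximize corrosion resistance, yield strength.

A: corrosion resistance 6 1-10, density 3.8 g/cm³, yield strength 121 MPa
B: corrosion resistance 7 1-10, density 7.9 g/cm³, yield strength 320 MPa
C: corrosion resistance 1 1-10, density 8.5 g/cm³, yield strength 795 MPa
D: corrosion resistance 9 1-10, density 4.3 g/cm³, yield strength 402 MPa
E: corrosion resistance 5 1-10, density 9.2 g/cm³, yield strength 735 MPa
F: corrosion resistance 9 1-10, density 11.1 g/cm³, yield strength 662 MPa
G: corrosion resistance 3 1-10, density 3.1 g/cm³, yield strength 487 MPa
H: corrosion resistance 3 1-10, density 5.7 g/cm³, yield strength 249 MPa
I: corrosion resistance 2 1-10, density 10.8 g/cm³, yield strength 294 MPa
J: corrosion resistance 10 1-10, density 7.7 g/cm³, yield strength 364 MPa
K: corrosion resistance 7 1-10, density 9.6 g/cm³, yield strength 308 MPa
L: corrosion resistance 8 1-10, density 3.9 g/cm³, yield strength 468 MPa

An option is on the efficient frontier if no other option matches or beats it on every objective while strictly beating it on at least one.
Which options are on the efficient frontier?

A, C, D, E, F, G, J, L

A: not dominated.
B: dominated by D (corrosion resistance 9≥7, density 4.3≤7.9, yield strength 402≥320).
C: not dominated (best yield strength).
D: not dominated.
E: not dominated.
F: not dominated.
G: not dominated (best density).
H: dominated by D (corrosion resistance 9≥3, density 4.3≤5.7, yield strength 402≥249).
I: dominated by B (corrosion resistance 7≥2, density 7.9≤10.8, yield strength 320≥294).
J: not dominated (best corrosion resistance).
K: dominated by B (corrosion resistance 7≥7, density 7.9≤9.6, yield strength 320≥308).
L: not dominated.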